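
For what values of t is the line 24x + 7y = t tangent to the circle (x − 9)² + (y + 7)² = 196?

t = −183 or t = 517

The line touches the circle iff its distance from (9, −7) is 14:
|24·9 + 7·(−7) − t| / √625 = 14
|t − (167)| = 14·25, so t = 517 or t = −183.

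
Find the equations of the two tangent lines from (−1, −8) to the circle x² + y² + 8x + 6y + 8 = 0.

Write the tangent as mx − y + (−8 − m·(−1)) = 0 and set its distance from the centre to √17:
(−3m − (5))² = 17(m² + 1)
4m² − 15m − 4 = 0, so m = 4 or m = −1/4.
With m = 4: 4x − y = 4. With m = −1/4: x + 4y = −33.

4x − y = 4 and x + 4y = −33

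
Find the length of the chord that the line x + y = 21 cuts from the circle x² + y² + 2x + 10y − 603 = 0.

The distance from (−1, −5) to the line is 27/√2, and r² = 629.
Chord = 2√(r² − d²) = 2·√(529/2) = 23√2.

23√2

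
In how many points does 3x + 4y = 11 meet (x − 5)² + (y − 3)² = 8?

Centre (5, 3), r² = 8. Distance² from centre to line = (16)²/25 = 256/25.
Since d² > r², the line lies outside the circle.

0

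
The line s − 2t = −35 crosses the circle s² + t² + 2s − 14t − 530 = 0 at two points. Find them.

(−25, 5) and (15, 25)

Express t = (35 + s)/2 and substitute into the circle:
5s² + 50s − 1875 = 0  ⟹  s² + 10s − 375 = 0
s = 15 or s = −25, giving (15, 25) and (−25, 5).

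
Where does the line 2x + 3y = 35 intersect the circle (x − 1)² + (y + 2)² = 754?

(−14, 21) and (28, −7)

Express y = (35 − 2x)/3 and substitute into the circle:
13x² − 182x − 5096 = 0  ⟹  x² − 14x − 392 = 0
x = 28 or x = −14, giving (28, −7) and (−14, 21).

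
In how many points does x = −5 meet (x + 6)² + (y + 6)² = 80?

2

Substituting the line into the circle gives y² + 12y − 43 = 0.
Discriminant = (12)² − 4·1·(−43) = 316 > 0.
Two real roots: the line is a secant.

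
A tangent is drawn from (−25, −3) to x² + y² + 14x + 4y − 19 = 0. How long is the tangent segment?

The centre is (−7, −2) and r = 6√2. The square of the distance from P to the centre is 324 + 1 = 325.
The tangent meets the radius at right angles, so tangent² = |PO|² − r² = 325 − 72 = 253.

√253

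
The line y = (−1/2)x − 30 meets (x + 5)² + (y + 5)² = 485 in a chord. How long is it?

8√5

Centre (−5, −5), r² = 485. Perpendicular distance d from centre to line = |45| / √5 = 45/√5.
Chord = 2√(r² − d²) = 2·√(80) = 8√5.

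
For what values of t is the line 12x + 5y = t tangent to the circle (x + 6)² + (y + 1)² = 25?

Tangency holds when the distance from the centre (−6, −1) to the line equals the radius 5:
|12·(−6) + 5·(−1) − t| / √169 = 5
|t − (−77)| = 5·13, so t = −12 or t = −142.

t = −142 or t = −12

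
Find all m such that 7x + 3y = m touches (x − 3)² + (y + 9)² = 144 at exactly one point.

m = −6 ± 12√58

Tangency holds when the distance from the centre (3, −9) to the line equals the radius 12:
|7·3 + 3·(−9) − m| / √58 = 12
|m − (−6)| = 12√58.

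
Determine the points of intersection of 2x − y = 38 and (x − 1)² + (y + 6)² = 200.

(11, −16) and (15, −8)

Express y = 2x − 38 and substitute into the circle:
5x² − 130x + 825 = 0  ⟹  x² − 26x + 165 = 0
x = 15 or x = 11, giving (15, −8) and (11, −16).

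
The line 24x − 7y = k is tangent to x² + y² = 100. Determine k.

k = −250 or k = 250

The line touches the circle iff its distance from (0, 0) is 10:
|24·0 − 7·0 − k| / √625 = 10
|k| = 10·25, so k = 250 or k = −250.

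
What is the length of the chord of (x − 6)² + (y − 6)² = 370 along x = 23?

The line gives x = 23. Substituting into the circle:
y² − 12y − 45 = 0
y = 15 or y = −3, giving (23, 15) and (23, −3).
|(23, 15) − (23, −3)| = √((0)² + (18)²) = 18.

18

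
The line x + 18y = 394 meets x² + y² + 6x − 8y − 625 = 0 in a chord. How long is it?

Centre (−3, 4), r² = 650. Perpendicular distance d from centre to line = |−325| / √325 = 325/√325.
Chord = 2√(r² − d²) = 2·√(325) = 10√13.

10√13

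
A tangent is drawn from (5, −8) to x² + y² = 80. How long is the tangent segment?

The centre is (0, 0) and r = 4√5. The square of the distance from P to the centre is 25 + 64 = 89.
The tangent meets the radius at right angles, so tangent² = |PO|² − r² = 89 − 80 = 9.

3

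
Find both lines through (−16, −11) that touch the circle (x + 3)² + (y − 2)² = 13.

A line y − (−11) = m(x − (−16)) is tangent when its distance from (−3, 2) is √13:
[m·(13) − (13)]² = 13(m² + 1)
6m² − 13m + 6 = 0, so m = 2/3 or m = 3/2.
Through (−16, −11) these give 2x − 3y = 1 and 3x − 2y = −26.

2x − 3y = 1 and 3x − 2y = −26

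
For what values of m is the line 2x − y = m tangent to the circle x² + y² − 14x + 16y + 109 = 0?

m = 22 ± 2√5

For a tangent, require d(centre, line) = r = 2.
|2·7 − 1·(−8) − m| / √5 = 2
|m − (22)| = 2√5.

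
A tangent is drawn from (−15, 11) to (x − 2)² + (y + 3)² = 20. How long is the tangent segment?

The centre is (2, −3) and r = 2√5. The square of the distance from P to the centre is 289 + 196 = 485.
The tangent meets the radius at right angles, so tangent² = |PO|² − r² = 485 − 20 = 465.

√465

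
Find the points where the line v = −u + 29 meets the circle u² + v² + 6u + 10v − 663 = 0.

(13, 16) and (18, 11)

From the line, v = −u + 29. Substituting:
2u² − 62u + 468 = 0  ⟹  u² − 31u + 234 = 0
u = 18 or u = 13, giving (18, 11) and (13, 16).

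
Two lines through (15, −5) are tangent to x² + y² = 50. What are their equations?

x − 7y = 50 and x + y = 10

Let a tangent through (15, −5) have slope m. Its distance from (0, 0) must equal 5√2:
[m·(−15) − (5)]² = 50(m² + 1)
7m² + 6m − 1 = 0, so m = 1/7 or m = −1.
Through (15, −5) these give x − 7y = 50 and x + y = 10.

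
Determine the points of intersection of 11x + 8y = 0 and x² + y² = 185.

(−8, 11) and (8, −11)

Express y = (−11x)/8 and substitute into the circle:
185x² − 11840 = 0  ⟹  x² − 64 = 0
x = 8 or x = −8, giving (8, −11) and (−8, 11).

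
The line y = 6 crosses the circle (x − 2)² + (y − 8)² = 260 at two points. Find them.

(−14, 6) and (18, 6)

Express y = 6 and substitute into the circle:
x² − 4x − 252 = 0
x = 18 or x = −14, giving (18, 6) and (−14, 6).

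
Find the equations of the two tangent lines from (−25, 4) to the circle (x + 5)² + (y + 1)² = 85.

2x − 9y = −86 and 6x + 7y = −122

A line y − (4) = m(x − (−25)) is tangent when its distance from (−5, −1) is √85:
[m·(20) − (−5)]² = 85(m² + 1)
63m² + 40m − 12 = 0, so m = 2/9 or m = −6/7.
With m = 2/9: 2x − 9y = −86. With m = −6/7: 6x + 7y = −122.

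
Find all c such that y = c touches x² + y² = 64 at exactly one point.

For a tangent, require d(centre, line) = r = 8.
|0·0 + 1·0 − c| / √1 = 8
|c| = 8, so c = 8 or c = −8.

c = −8 or c = 8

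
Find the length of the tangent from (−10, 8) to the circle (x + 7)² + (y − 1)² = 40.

With centre O = (−7, 1), |OP|² = 58 and r² = 40.
By the tangent–radius right angle, tangent length = √(|PO|² − r²) = √18 = 3√2.

3√2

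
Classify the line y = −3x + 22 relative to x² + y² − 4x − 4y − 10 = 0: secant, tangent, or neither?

Centre (2, 2), r² = 18. Distance² from centre to line = (−14)²/10 = 98/5.
Since d² > r², the line lies outside the circle.

neither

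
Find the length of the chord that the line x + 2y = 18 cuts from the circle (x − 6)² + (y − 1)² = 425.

18√5

The distance from (6, 1) to the line is 10/√5, and r² = 425.
Half the chord is √(r² − d²) = √(405), so the full chord is 18√5.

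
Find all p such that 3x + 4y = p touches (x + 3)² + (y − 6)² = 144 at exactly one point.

The line touches the circle iff its distance from (−3, 6) is 12:
|3·(−3) + 4·6 − p| / √25 = 12
|p − (15)| = 12·5, so p = 75 or p = −45.

p = −45 or p = 75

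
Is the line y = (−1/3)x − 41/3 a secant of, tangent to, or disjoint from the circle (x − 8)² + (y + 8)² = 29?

disjoint

Centre (8, −8), r² = 29. Distance² from centre to line = (25)²/10 = 125/2.
Since d² > r², the line lies outside the circle.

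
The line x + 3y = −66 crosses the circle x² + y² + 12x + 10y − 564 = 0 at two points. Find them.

From the line, y = (−66 − x)/3. Substituting:
10x² + 210x − 2700 = 0  ⟹  x² + 21x − 270 = 0
x = 9 or x = −30, giving (9, −25) and (−30, −12).

(−30, −12) and (9, −25)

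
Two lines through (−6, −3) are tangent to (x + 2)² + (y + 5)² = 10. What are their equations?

A line y − (−3) = m(x − (−6)) is tangent when its distance from (−2, −5) is √10:
(4m − (−2))² = 10(m² + 1)
3m² + 8m − 3 = 0, so m = −3 or m = 1/3.
With m = −3: 3x + y = −21. With m = 1/3: x − 3y = 3.

3x + y = −21 and x − 3y = 3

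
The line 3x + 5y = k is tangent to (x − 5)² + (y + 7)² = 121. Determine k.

Tangency holds when the distance from the centre (5, −7) to the line equals the radius 11:
|3·5 + 5·(−7) − k| / √34 = 11
|k − (−20)| = 11√34.

k = −20 ± 11√34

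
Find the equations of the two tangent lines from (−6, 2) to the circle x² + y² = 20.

2x + y = −10 and x − 2y = −10

A line y − (2) = m(x − (−6)) is tangent when its distance from (0, 0) is 2√5:
[m·(6) − (−2)]² = 20(m² + 1)
2m² + 3m − 2 = 0, so m = −2 or m = 1/2.
With m = −2: 2x + y = −10. With m = 1/2: x − 2y = −10.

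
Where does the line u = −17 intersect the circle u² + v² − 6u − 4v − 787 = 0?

The line gives u = −17. Substituting into the circle:
v² − 4v − 396 = 0
v = 22 or v = −18, giving (−17, 22) and (−17, −18).

(−17, −18) and (−17, 22)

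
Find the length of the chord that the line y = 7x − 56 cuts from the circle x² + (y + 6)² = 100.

Centre (0, −6), r² = 100. Perpendicular distance d from centre to line = |−50| / √50 = 50/√50.
Half the chord is √(r² − d²) = √(50), so the full chord is 10√2.

10√2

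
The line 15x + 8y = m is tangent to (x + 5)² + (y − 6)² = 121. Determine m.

m = −214 or m = 160

Tangency holds when the distance from the centre (−5, 6) to the line equals the radius 11:
|15·(−5) + 8·6 − m| / √289 = 11
|m − (−27)| = 11·17, so m = 160 or m = −214.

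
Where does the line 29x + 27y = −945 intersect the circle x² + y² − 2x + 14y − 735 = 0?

From the line, y = (−945 − 29x)/27. Substituting:
1570x² + 42390x = 0  ⟹  x² + 27x = 0
x = 0 or x = −27, giving (0, −35) and (−27, −6).

(−27, −6) and (0, −35)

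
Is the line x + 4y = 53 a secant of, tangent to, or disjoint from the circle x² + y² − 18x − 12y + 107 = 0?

Substituting the line into the circle gives 17x² − 346x + 1977 = 0.
Δ = 119716 − 134436 = −14720.
No real roots: the line does not meet the circle.

disjoint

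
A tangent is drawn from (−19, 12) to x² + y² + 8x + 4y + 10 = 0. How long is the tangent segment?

With centre O = (−4, −2), |OP|² = 421 and r² = 10.
Power of the point: PT² = |PO|² − r² = 411, so PT = √411.

√411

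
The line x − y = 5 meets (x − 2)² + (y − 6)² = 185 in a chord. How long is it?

The distance from (2, 6) to the line is 9/√2, and r² = 185.
Chord = 2√(r² − d²) = 2·√(289/2) = 17√2.

17√2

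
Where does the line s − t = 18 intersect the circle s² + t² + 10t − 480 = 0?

(−8, −26) and (21, 3)

Express t = s − 18 and substitute into the circle:
2s² − 26s − 336 = 0  ⟹  s² − 13s − 168 = 0
s = 21 or s = −8, giving (21, 3) and (−8, −26).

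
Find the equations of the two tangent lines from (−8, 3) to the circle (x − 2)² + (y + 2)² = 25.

A line y − (3) = m(x − (−8)) is tangent when its distance from (2, −2) is 5:
[m·(10) − (−5)]² = 25(m² + 1)
3m² + 4m = 0, so m = −4/3 or m = 0.
With m = −4/3: 4x + 3y = −23. With m = 0: y = 3.

4x + 3y = −23 and y = 3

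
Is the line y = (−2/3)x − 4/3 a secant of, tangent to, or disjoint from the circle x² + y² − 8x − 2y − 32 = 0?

secant

Substituting the line into the circle gives 13x² − 44x − 248 = 0.
Discriminant = (−44)² − 4·13·(−248) = 14832 > 0.
Two real roots: the line is a secant.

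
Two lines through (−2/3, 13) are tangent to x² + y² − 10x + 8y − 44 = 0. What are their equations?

Write the tangent as mx − y + (13 − m·(−2/3)) = 0 and set its distance from the centre to √85:
[m·(17/3) − (−17)]² = 85(m² + 1)
14m² − 51m − 54 = 0, so m = 9/2 or m = −6/7.
With m = 9/2: 9x − 2y = −32. With m = −6/7: 6x + 7y = 87.

9x − 2y = −32 and 6x + 7y = 87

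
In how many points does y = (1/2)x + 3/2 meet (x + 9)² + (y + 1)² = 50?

Substituting the line into the circle gives 5x² + 82x + 149 = 0.
Δ = 6724 − 2980 = 3744.
Two real roots: the line is a secant.

2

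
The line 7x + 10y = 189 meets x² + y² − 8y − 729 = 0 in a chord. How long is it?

4√149

Substitute y = (189 − 7x)/10:
149x² − 2086x − 52299 = 0  ⟹  x² − 14x − 351 = 0
x = 27 or x = −13, giving (27, 0) and (−13, 28).
|(27, 0) − (−13, 28)| = √((40)² + (−28)²) = 4√149.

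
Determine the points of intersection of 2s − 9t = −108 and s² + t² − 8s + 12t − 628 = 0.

From the line, t = (108 + 2s)/9. Substituting:
85s² − 27540 = 0  ⟹  s² − 324 = 0
s = 18 or s = −18, giving (18, 16) and (−18, 8).

(−18, 8) and (18, 16)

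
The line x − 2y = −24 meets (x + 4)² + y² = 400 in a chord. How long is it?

The distance from (−4, 0) to the line is 20/√5, and r² = 400.
Half the chord is √(r² − d²) = √(320), so the full chord is 16√5.

16√5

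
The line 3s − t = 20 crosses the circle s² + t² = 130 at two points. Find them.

Express t = 3s − 20 and substitute into the circle:
10s² − 120s + 270 = 0  ⟹  s² − 12s + 27 = 0
s = 9 or s = 3, giving (9, 7) and (3, −11).

(3, −11) and (9, 7)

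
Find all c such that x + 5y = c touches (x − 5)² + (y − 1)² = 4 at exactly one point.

The line touches the circle iff its distance from (5, 1) is 2:
|1·5 + 5·1 − c| / √26 = 2
|c − (10)| = 2√26.

c = 10 ± 2√26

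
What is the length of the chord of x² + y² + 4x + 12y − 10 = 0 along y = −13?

2

Centre (−2, −6), r² = 50. Perpendicular distance d from centre to line = |7| / √1 = 7.
Half the chord is √(r² − d²) = √(1), so the full chord is 2.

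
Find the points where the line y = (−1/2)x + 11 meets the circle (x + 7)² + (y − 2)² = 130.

(−4, 13) and (0, 11)

From the line, y = (22 − x)/2. Substituting:
5x² + 20x = 0  ⟹  x² + 4x = 0
x = 0 or x = −4, giving (0, 11) and (−4, 13).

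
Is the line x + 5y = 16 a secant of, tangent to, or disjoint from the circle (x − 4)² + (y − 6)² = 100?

secant

Substituting the line into the circle gives 26x² − 172x − 1904 = 0.
Δ = 29584 − (−198016) = 227600.
Two real roots: the line is a secant.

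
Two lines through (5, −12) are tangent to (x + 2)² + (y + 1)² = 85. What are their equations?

A line y − (−12) = m(x − (5)) is tangent when its distance from (−2, −1) is √85:
(−7m − (11))² = 85(m² + 1)
18m² − 77m − 18 = 0, so m = −2/9 or m = 9/2.
Through (5, −12) these give 2x + 9y = −98 and 9x − 2y = 69.

2x + 9y = −98 and 9x − 2y = 69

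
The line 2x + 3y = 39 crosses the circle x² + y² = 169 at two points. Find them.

Express y = (39 − 2x)/3 and substitute into the circle:
13x² − 156x = 0  ⟹  x² − 12x = 0
x = 12 or x = 0, giving (12, 5) and (0, 13).

(0, 13) and (12, 5)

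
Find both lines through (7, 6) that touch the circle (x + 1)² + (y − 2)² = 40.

Write the tangent as mx − y + (6 − m·(7)) = 0 and set its distance from the centre to 2√10:
[m·(−8) − (−4)]² = 40(m² + 1)
3m² − 8m − 3 = 0, so m = 3 or m = −1/3.
Through (7, 6) these give 3x − y = 15 and x + 3y = 25.

3x − y = 15 and x + 3y = 25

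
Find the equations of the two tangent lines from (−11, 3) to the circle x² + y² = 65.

7x + 4y = −65 and 4x − 7y = −65

Let a tangent through (−11, 3) have slope m. Its distance from (0, 0) must equal √65:
[m·(11) − (−3)]² = 65(m² + 1)
28m² + 33m − 28 = 0, so m = −7/4 or m = 4/7.
Through (−11, 3) these give 7x + 4y = −65 and 4x − 7y = −65.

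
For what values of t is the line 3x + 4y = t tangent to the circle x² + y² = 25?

The line touches the circle iff its distance from (0, 0) is 5:
|3·0 + 4·0 − t| / √25 = 5
|t| = 5·5, so t = 25 or t = −25.

t = −25 or t = 25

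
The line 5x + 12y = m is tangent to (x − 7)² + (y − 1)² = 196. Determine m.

For a tangent, require d(centre, line) = r = 14.
|5·7 + 12·1 − m| / √169 = 14
|m − (47)| = 14·13, so m = 229 or m = −135.

m = −135 or m = 229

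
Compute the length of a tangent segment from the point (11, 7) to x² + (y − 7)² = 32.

√89

With centre O = (0, 7), |OP|² = 121 and r² = 32.
By the tangent–radius right angle, tangent length = √(|PO|² − r²) = √89.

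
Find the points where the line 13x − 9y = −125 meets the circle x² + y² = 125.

Express y = (125 + 13x)/9 and substitute into the circle:
250x² + 3250x + 5500 = 0  ⟹  x² + 13x + 22 = 0
x = −2 or x = −11, giving (−2, 11) and (−11, −2).

(−11, −2) and (−2, 11)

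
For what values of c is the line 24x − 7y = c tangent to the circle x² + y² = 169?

The line touches the circle iff its distance from (0, 0) is 13:
|24·0 − 7·0 − c| / √625 = 13
|c| = 13·25, so c = 325 or c = −325.

c = −325 or c = 325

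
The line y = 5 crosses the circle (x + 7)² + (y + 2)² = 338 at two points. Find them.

(−24, 5) and (10, 5)

From the line, y = 5. Substituting:
x² + 14x − 240 = 0
x = 10 or x = −24, giving (10, 5) and (−24, 5).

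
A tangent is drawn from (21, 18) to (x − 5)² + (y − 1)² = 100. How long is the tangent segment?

√445

With centre O = (5, 1), |OP|² = 545 and r² = 100.
By the tangent–radius right angle, tangent length = √(|PO|² − r²) = √445.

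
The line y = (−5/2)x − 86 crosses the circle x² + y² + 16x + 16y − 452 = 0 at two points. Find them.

Substitute y = (−172 − 5x)/2:
29x² + 1624x + 22272 = 0  ⟹  x² + 56x + 768 = 0
x = −24 or x = −32, giving (−24, −26) and (−32, −6).

(−32, −6) and (−24, −26)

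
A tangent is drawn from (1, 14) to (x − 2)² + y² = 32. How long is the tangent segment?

The centre is (2, 0) and r = 4√2. The square of the distance from P to the centre is 1 + 196 = 197.
The tangent meets the radius at right angles, so tangent² = |PO|² − r² = 197 − 32 = 165.

√165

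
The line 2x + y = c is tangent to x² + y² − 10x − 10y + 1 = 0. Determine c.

c = 15 ± 7√5

For a tangent, require d(centre, line) = r = 7.
|2·5 + 1·5 − c| / √5 = 7
|c − (15)| = 7√5.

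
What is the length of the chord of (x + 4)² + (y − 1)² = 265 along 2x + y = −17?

14√5

Centre (−4, 1), r² = 265. Perpendicular distance d from centre to line = |10| / √5 = 10/√5.
Chord = 2√(r² − d²) = 2·√(245) = 14√5.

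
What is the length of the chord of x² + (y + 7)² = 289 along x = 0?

Centre (0, −7), r² = 289. Perpendicular distance d from centre to line = |0| / √1 = 0.
Chord = 2√(r² − d²) = 2·√(289) = 34.

34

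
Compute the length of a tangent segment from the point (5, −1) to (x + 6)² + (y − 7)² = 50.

3√15

Centre (−6, 7), r² = 50. |PO|² = (11)² + (−8)² = 185.
By the tangent–radius right angle, tangent length = √(|PO|² − r²) = √135 = 3√15.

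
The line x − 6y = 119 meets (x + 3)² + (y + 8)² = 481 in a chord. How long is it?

From the line, y = (−119 + x)/6. Substituting:
37x² + 74x − 11951 = 0  ⟹  x² + 2x − 323 = 0
x = 17 or x = −19, giving (17, −17) and (−19, −23).
|(17, −17) − (−19, −23)| = √((36)² + (6)²) = 6√37.

6√37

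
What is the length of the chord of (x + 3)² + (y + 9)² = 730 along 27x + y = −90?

Express y = −27x − 90 and substitute into the circle:
730x² + 4380x + 5840 = 0  ⟹  x² + 6x + 8 = 0
x = −2 or x = −4, giving (−2, −36) and (−4, 18).
Chord length = distance between (−2, −36) and (−4, 18) = √2920 = 2√730.

2√730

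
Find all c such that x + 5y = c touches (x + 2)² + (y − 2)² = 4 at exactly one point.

c = 8 ± 2√26

The line touches the circle iff its distance from (−2, 2) is 2:
|1·(−2) + 5·2 − c| / √26 = 2
|c − (8)| = 2√26.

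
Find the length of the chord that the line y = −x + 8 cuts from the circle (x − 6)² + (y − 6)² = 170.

18√2

The distance from (6, 6) to the line is 4/√2, and r² = 170.
Half the chord is √(r² − d²) = √(162), so the full chord is 18√2.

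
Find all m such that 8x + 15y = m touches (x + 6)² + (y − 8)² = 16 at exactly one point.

Tangency holds when the distance from the centre (−6, 8) to the line equals the radius 4:
|8·(−6) + 15·8 − m| / √289 = 4
|m − (72)| = 4·17, so m = 140 or m = 4.

m = 4 or m = 140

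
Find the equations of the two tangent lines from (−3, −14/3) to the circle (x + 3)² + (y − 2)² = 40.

x + 3y = −17 and x − 3y = 11

Write the tangent as mx − y + (−14/3 − m·(−3)) = 0 and set its distance from the centre to 2√10:
[m·(0) − (20/3)]² = 40(m² + 1)
9m² − 1 = 0, so m = −1/3 or m = 1/3.
Through (−3, −14/3) these give x + 3y = −17 and x − 3y = 11.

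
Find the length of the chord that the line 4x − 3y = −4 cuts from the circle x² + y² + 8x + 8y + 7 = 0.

10

Centre (−4, −4), r² = 25. Perpendicular distance d from centre to line = |0| / √25 = 0/√25.
Chord = 2√(r² − d²) = 2·√(25) = 10.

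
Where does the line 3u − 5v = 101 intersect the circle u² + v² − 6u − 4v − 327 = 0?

From the line, v = (−101 + 3u)/5. Substituting:
34u² − 816u + 4046 = 0  ⟹  u² − 24u + 119 = 0
u = 17 or u = 7, giving (17, −10) and (7, −16).

(7, −16) and (17, −10)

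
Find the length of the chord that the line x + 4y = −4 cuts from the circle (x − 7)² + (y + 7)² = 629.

From the line, y = (−4 − x)/4. Substituting:
17x² − 272x − 8704 = 0  ⟹  x² − 16x − 512 = 0
x = 32 or x = −16, giving (32, −9) and (−16, 3).
|(32, −9) − (−16, 3)| = √((48)² + (−12)²) = 12√17.

12√17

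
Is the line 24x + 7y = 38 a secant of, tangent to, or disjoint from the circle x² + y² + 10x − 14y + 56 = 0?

Substituting the line into the circle gives 625x² + 1018x + 464 = 0.
Δ = 1036324 − 1160000 = −123676.
No real roots: the line does not meet the circle.

disjoint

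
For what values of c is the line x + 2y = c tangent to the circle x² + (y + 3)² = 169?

c = −6 ± 13√5

The line touches the circle iff its distance from (0, −3) is 13:
|1·0 + 2·(−3) − c| / √5 = 13
|c − (−6)| = 13√5.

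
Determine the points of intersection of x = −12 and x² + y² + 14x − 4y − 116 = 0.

(−12, −10) and (−12, 14)

The line gives x = −12. Substituting into the circle:
y² − 4y − 140 = 0
y = 14 or y = −10, giving (−12, 14) and (−12, −10).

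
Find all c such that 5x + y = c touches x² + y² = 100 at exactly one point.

c = ±10√26

Tangency holds when the distance from the centre (0, 0) to the line equals the radius 10:
|5·0 + 1·0 − c| / √26 = 10
|c| = 10√26.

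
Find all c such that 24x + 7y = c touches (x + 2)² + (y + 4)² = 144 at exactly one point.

c = −376 or c = 224

Tangency holds when the distance from the centre (−2, −4) to the line equals the radius 12:
|24·(−2) + 7·(−4) − c| / √625 = 12
|c − (−76)| = 12·25, so c = 224 or c = −376.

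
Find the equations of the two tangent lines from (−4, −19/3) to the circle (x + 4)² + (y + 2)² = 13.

Write the tangent as mx − y + (−19/3 − m·(−4)) = 0 and set its distance from the centre to √13:
(0m − (13/3))² = 13(m² + 1)
9m² − 4 = 0, so m = −2/3 or m = 2/3.
With m = −2/3: 2x + 3y = −27. With m = 2/3: 2x − 3y = 11.

2x + 3y = −27 and 2x − 3y = 11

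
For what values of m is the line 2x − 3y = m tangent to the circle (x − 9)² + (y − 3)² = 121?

Tangency holds when the distance from the centre (9, 3) to the line equals the radius 11:
|2·9 − 3·3 − m| / √13 = 11
|m − (9)| = 11√13.

m = 9 ± 11√13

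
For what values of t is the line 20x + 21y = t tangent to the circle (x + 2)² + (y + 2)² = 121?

t = −401 or t = 237

Tangency holds when the distance from the centre (−2, −2) to the line equals the radius 11:
|20·(−2) + 21·(−2) − t| / √841 = 11
|t − (−82)| = 11·29, so t = 237 or t = −401.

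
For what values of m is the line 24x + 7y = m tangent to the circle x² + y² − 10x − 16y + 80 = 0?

For a tangent, require d(centre, line) = r = 3.
|24·5 + 7·8 − m| / √625 = 3
|m − (176)| = 3·25, so m = 251 or m = 101.

m = 101 or m = 251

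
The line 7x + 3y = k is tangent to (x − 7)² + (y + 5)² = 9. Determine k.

k = 34 ± 3√58

The line touches the circle iff its distance from (7, −5) is 3:
|7·7 + 3·(−5) − k| / √58 = 3
|k − (34)| = 3√58.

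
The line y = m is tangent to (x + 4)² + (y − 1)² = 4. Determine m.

m = −1 or m = 3

For a tangent, require d(centre, line) = r = 2.
|0·(−4) + 1·1 − m| / √1 = 2
|m − (1)| = 2, so m = 3 or m = −1.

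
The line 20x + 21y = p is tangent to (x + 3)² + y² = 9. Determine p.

The line touches the circle iff its distance from (−3, 0) is 3:
|20·(−3) + 21·0 − p| / √841 = 3
|p − (−60)| = 3·29, so p = 27 or p = −147.

p = −147 or p = 27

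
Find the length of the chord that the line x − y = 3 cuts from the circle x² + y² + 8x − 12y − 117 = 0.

13√2

Substitute y = x − 3:
2x² − 10x − 72 = 0  ⟹  x² − 5x − 36 = 0
x = 9 or x = −4, giving (9, 6) and (−4, −7).
|(9, 6) − (−4, −7)| = √((13)² + (13)²) = 13√2.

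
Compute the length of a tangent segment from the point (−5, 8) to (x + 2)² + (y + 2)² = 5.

The centre is (−2, −2) and r = √5. The square of the distance from P to the centre is 9 + 100 = 109.
The tangent meets the radius at right angles, so tangent² = |PO|² − r² = 109 − 5 = 104.

2√26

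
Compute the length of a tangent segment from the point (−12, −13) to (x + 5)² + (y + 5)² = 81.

4√2

The centre is (−5, −5) and r = 9. The square of the distance from P to the centre is 49 + 64 = 113.
By the tangent–radius right angle, tangent length = √(|PO|² − r²) = √32 = 4√2.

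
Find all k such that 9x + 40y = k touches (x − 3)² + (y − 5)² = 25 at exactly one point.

k = 22 or k = 432

For a tangent, require d(centre, line) = r = 5.
|9·3 + 40·5 − k| / √1681 = 5
|k − (227)| = 5·41, so k = 432 or k = 22.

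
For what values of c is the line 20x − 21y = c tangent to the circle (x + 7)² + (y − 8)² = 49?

For a tangent, require d(centre, line) = r = 7.
|20·(−7) − 21·8 − c| / √841 = 7
|c − (−308)| = 7·29, so c = −105 or c = −511.

c = −511 or c = −105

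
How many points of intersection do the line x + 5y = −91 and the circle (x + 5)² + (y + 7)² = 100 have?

Substituting the line into the circle gives 26x² + 362x + 1261 = 0.
Δ = 131044 − 131144 = −100.
No real roots: the line does not meet the circle.

0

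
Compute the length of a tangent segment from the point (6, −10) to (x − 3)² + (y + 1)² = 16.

The centre is (3, −1) and r = 4. The square of the distance from P to the centre is 9 + 81 = 90.
The tangent meets the radius at right angles, so tangent² = |PO|² − r² = 90 − 16 = 74.

√74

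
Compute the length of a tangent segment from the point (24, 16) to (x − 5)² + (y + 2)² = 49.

2√159

Centre (5, −2), r² = 49. |PO|² = (19)² + (18)² = 685.
By the tangent–radius right angle, tangent length = √(|PO|² − r²) = √636 = 2√159.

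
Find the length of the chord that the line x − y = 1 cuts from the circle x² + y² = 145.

Substitute y = x − 1:
2x² − 2x − 144 = 0  ⟹  x² − x − 72 = 0
x = 9 or x = −8, giving (9, 8) and (−8, −9).
|(9, 8) − (−8, −9)| = √((17)² + (17)²) = 17√2.

17√2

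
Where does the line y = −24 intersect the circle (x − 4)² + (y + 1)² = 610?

(−5, −24) and (13, −24)

From the line, y = −24. Substituting:
x² − 8x − 65 = 0
x = 13 or x = −5, giving (13, −24) and (−5, −24).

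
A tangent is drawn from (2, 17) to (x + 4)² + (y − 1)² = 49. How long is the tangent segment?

9√3

Centre (−4, 1), r² = 49. |PO|² = (6)² + (16)² = 292.
By the tangent–radius right angle, tangent length = √(|PO|² − r²) = √243 = 9√3.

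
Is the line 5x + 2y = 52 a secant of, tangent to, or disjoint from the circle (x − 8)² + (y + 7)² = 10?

disjoint

d² = (5·8 + 2·(−7) − (52))²/29 = 676/29; r² = 10.
Since d² > r², the line lies outside the circle.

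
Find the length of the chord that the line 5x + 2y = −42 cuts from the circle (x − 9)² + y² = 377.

4√29

Centre (9, 0), r² = 377. Perpendicular distance d from centre to line = |87| / √29 = 87/√29.
Half the chord is √(r² − d²) = √(116), so the full chord is 4√29.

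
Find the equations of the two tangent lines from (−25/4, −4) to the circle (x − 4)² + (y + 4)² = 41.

4x − 5y = −5 and 4x + 5y = −45

Write the tangent as mx − y + (−4 − m·(−25/4)) = 0 and set its distance from the centre to √41:
(41/4m − (0))² = 41(m² + 1)
25m² − 16 = 0, so m = 4/5 or m = −4/5.
Through (−25/4, −4) these give 4x − 5y = −5 and 4x + 5y = −45.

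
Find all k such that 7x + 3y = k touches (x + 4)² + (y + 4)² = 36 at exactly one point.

For a tangent, require d(centre, line) = r = 6.
|7·(−4) + 3·(−4) − k| / √58 = 6
|k − (−40)| = 6√58.

k = −40 ± 6√58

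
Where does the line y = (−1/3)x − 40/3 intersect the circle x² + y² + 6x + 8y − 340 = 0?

(−22, −6) and (11, −17)

From the line, y = (−40 − x)/3. Substituting:
10x² + 110x − 2420 = 0  ⟹  x² + 11x − 242 = 0
x = 11 or x = −22, giving (11, −17) and (−22, −6).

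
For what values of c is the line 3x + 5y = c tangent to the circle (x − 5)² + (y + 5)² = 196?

Tangency holds when the distance from the centre (5, −5) to the line equals the radius 14:
|3·5 + 5·(−5) − c| / √34 = 14
|c − (−10)| = 14√34.

c = −10 ± 14√34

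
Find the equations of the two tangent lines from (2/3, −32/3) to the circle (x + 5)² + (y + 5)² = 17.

A line y − (−32/3) = m(x − (2/3)) is tangent when its distance from (−5, −5) is √17:
(−17/3m − (17/3))² = 17(m² + 1)
4m² + 17m + 4 = 0, so m = −4 or m = −1/4.
With m = −4: 4x + y = −8. With m = −1/4: x + 4y = −42.

4x + y = −8 and x + 4y = −42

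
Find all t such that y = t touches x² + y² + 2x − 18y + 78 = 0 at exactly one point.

t = 7 or t = 11

For a tangent, require d(centre, line) = r = 2.
|0·(−1) + 1·9 − t| / √1 = 2
|t − (9)| = 2, so t = 11 or t = 7.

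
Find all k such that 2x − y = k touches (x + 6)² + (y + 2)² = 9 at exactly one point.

k = −10 ± 3√5

The line touches the circle iff its distance from (−6, −2) is 3:
|2·(−6) − 1·(−2) − k| / √5 = 3
|k − (−10)| = 3√5.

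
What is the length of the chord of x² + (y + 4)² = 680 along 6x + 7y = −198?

Substitute y = (−198 − 6x)/7:
85x² + 2040x − 4420 = 0  ⟹  x² + 24x − 52 = 0
x = 2 or x = −26, giving (2, −30) and (−26, −6).
Chord length = distance between (2, −30) and (−26, −6) = √1360 = 4√85.

4√85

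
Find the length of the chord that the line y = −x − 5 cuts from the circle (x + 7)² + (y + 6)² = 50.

6√2

Substitute y = −x − 5:
2x² + 12x = 0  ⟹  x² + 6x = 0
x = 0 or x = −6, giving (0, −5) and (−6, 1).
Chord length = distance between (0, −5) and (−6, 1) = √72 = 6√2.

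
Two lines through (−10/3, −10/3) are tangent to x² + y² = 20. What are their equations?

Let a tangent through (−10/3, −10/3) have slope m. Its distance from (0, 0) must equal 2√5:
(10/3m − (10/3))² = 20(m² + 1)
2m² + 5m + 2 = 0, so m = −2 or m = −1/2.
With m = −2: 2x + y = −10. With m = −1/2: x + 2y = −10.

2x + y = −10 and x + 2y = −10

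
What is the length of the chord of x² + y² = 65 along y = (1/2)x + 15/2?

Substitute y = (15 + x)/2:
5x² + 30x − 35 = 0  ⟹  x² + 6x − 7 = 0
x = 1 or x = −7, giving (1, 8) and (−7, 4).
Chord length = distance between (1, 8) and (−7, 4) = √80 = 4√5.

4√5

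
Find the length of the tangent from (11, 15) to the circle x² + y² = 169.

√177

With centre O = (0, 0), |OP|² = 346 and r² = 169.
The tangent meets the radius at right angles, so tangent² = |PO|² − r² = 346 − 169 = 177.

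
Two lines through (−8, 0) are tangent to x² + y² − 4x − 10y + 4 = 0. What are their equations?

Let a tangent through (−8, 0) have slope m. Its distance from (2, 5) must equal 5:
[m·(10) − (5)]² = 25(m² + 1)
3m² − 4m = 0, so m = 4/3 or m = 0.
With m = 4/3: 4x − 3y = −32. With m = 0: y = 0.

4x − 3y = −32 and y = 0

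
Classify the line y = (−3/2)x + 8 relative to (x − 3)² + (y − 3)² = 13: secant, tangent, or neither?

secant

Centre (3, 3), r² = 13. Distance² from centre to line = (−1)²/13 = 1/13.
Since d² < r², the line cuts the circle twice.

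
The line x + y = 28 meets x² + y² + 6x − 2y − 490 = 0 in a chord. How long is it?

Centre (−3, 1), r² = 500. Perpendicular distance d from centre to line = |−30| / √2 = 30/√2.
Chord = 2√(r² − d²) = 2·√(50) = 10√2.

10√2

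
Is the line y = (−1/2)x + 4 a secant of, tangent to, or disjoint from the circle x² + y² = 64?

secant

Substituting the line into the circle gives 5x² − 16x − 192 = 0.
Δ = 256 − (−3840) = 4096.
Two real roots: the line is a secant.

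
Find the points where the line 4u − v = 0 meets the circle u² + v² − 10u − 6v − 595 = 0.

From the line, v = 4u. Substituting:
17u² − 34u − 595 = 0  ⟹  u² − 2u − 35 = 0
u = 7 or u = −5, giving (7, 28) and (−5, −20).

(−5, −20) and (7, 28)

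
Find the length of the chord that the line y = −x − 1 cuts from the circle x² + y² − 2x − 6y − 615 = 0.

Centre (1, 3), r² = 625. Perpendicular distance d from centre to line = |5| / √2 = 5/√2.
Chord = 2√(r² − d²) = 2·√(1225/2) = 35√2.

35√2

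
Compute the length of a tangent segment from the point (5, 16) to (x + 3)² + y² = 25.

With centre O = (−3, 0), |OP|² = 320 and r² = 25.
Power of the point: PT² = |PO|² − r² = 295, so PT = √295.

√295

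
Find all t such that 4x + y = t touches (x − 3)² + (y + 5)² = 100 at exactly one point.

t = 7 ± 10√17

The line touches the circle iff its distance from (3, −5) is 10:
|4·3 + 1·(−5) − t| / √17 = 10
|t − (7)| = 10√17.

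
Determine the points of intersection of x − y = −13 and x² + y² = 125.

(−11, 2) and (−2, 11)

Substitute y = x + 13:
2x² + 26x + 44 = 0  ⟹  x² + 13x + 22 = 0
x = −2 or x = −11, giving (−2, 11) and (−11, 2).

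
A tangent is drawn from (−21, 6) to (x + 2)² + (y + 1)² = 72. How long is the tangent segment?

13√2

The centre is (−2, −1) and r = 6√2. The square of the distance from P to the centre is 361 + 49 = 410.
Power of the point: PT² = |PO|² − r² = 338, so PT = 13√2.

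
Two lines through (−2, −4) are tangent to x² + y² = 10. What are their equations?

x − 3y = 10 and 3x + y = −10

Write the tangent as mx − y + (−4 − m·(−2)) = 0 and set its distance from the centre to √10:
(2m − (4))² = 10(m² + 1)
3m² + 8m − 3 = 0, so m = 1/3 or m = −3.
With m = 1/3: x − 3y = 10. With m = −3: 3x + y = −10.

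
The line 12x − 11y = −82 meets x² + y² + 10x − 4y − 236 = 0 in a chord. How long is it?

2√265

The distance from (−5, 2) to the line is 0/√265, and r² = 265.
Half the chord is √(r² − d²) = √(265), so the full chord is 2√265.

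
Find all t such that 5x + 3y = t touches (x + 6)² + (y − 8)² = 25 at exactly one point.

t = −6 ± 5√34

For a tangent, require d(centre, line) = r = 5.
|5·(−6) + 3·8 − t| / √34 = 5
|t − (−6)| = 5√34.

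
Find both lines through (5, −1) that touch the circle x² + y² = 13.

2x − 3y = 13 and 3x + 2y = 13

Let a tangent through (5, −1) have slope m. Its distance from (0, 0) must equal √13:
[m·(−5) − (1)]² = 13(m² + 1)
6m² + 5m − 6 = 0, so m = 2/3 or m = −3/2.
Through (5, −1) these give 2x − 3y = 13 and 3x + 2y = 13.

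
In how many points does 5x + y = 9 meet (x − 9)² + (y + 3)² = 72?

d² = (5·9 + 1·(−3) − (9))²/26 = 1089/26; r² = 72.
Since d² < r², the line cuts the circle twice.

2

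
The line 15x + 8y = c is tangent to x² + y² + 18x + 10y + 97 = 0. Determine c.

The line touches the circle iff its distance from (−9, −5) is 3:
|15·(−9) + 8·(−5) − c| / √289 = 3
|c − (−175)| = 3·17, so c = −124 or c = −226.

c = −226 or c = −124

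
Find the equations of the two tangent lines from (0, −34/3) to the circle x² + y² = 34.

5x + 3y = −34 and 5x − 3y = 34

A line y − (−34/3) = m(x − (0)) is tangent when its distance from (0, 0) is √34:
(0m − (34/3))² = 34(m² + 1)
9m² − 25 = 0, so m = −5/3 or m = 5/3.
With m = −5/3: 5x + 3y = −34. With m = 5/3: 5x − 3y = 34.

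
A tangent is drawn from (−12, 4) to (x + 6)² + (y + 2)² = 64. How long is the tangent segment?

2√2

With centre O = (−6, −2), |OP|² = 72 and r² = 64.
The tangent meets the radius at right angles, so tangent² = |PO|² − r² = 72 − 64 = 8.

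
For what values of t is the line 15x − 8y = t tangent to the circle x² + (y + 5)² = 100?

t = −130 or t = 210

The line touches the circle iff its distance from (0, −5) is 10:
|15·0 − 8·(−5) − t| / √289 = 10
|t − (40)| = 10·17, so t = 210 or t = −130.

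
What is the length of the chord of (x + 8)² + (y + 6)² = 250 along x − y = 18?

The distance from (−8, −6) to the line is 20/√2, and r² = 250.
Chord = 2√(r² − d²) = 2·√(50) = 10√2.

10√2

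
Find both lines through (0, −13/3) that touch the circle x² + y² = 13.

Write the tangent as mx − y + (−13/3 − m·(0)) = 0 and set its distance from the centre to √13:
(0m − (13/3))² = 13(m² + 1)
9m² − 4 = 0, so m = −2/3 or m = 2/3.
Through (0, −13/3) these give 2x + 3y = −13 and 2x − 3y = 13.

2x + 3y = −13 and 2x − 3y = 13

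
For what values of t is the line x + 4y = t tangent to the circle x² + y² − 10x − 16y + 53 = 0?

t = 37 ± 6√17

For a tangent, require d(centre, line) = r = 6.
|1·5 + 4·8 − t| / √17 = 6
|t − (37)| = 6√17.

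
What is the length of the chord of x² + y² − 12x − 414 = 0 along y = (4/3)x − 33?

Centre (6, 0), r² = 450. Perpendicular distance d from centre to line = |−75| / √25 = 75/√25.
Chord = 2√(r² − d²) = 2·√(225) = 30.

30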